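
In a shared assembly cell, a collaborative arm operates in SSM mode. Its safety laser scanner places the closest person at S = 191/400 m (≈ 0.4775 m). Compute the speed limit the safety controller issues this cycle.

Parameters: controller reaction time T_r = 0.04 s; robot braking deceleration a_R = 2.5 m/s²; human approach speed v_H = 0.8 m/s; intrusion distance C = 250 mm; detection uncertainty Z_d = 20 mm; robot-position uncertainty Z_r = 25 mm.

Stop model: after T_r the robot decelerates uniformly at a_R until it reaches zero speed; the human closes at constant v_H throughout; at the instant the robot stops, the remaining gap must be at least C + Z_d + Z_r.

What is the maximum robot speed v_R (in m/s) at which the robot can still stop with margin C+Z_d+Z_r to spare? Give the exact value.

v_R_max = 7/20 m/s = 0.3500 m/s

quadratic (1/5)·v² + (9/25)·v + (-301/2000) = 0
  disc = (9/25)² − 4·(1/5)·(-301/2000) = 1/4 ; √disc = 1/2
  v_R = (−(9/25) + 1/2) / (2·(1/5)) = 7/20 m/s
check:
braking lasts T_s = (7/20)/(5/2) = 0.1400 s
robot covers v_R·T_r = 0.3500·0.0400 = 0.0140 m before braking
robot under decel: 0.3500²/(2·2.5000) = 0.0245 m
human over T_r+T_s: 0.8000·(0.0400+0.1400) = 0.1440 m
residual clearance needed = 0.2500+0.0200+0.0250 = 0.2950 m
sum ≈ 0.0140+0.0245+0.1440+0.2950 ≈ 0.4775 m = S ✓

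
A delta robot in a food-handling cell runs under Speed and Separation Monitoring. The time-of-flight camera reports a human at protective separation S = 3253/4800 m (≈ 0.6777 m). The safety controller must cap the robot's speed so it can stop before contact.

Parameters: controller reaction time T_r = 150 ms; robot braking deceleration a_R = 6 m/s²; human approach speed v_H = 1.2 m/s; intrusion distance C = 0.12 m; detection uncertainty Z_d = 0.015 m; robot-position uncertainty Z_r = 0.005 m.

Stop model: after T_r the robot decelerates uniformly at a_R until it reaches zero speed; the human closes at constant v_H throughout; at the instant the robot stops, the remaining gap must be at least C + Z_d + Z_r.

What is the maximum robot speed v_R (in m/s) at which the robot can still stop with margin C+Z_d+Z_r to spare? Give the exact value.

v_R_max = 17/20 m/s = 0.8500 m/s

at the boundary: (1/12)·v² + (7/20)·v + (-1717/4800) = 0
  disc = (7/20)² − 4·(1/12)·(-1717/4800) = 3481/14400 ; √disc = 59/120
  v_R = (−(7/20) + 59/120) / (2·(1/12)) = 17/20 m/s
check:
braking lasts T_s = (17/20)/6 = 0.1417 s
reaction-phase robot travel = 0.8500·0.1500 = 0.1275 m
robot covers 0.8500·0.1417 − ½·6.0000·0.1417² = 0.0602 m while stopping
human closes 1.2000·0.2917 = 0.3500 m
residual clearance needed = 0.1200+0.0150+0.0050 = 0.1400 m
sum ≈ 0.1275+0.0602+0.3500+0.1400 ≈ 0.6777 m = S ✓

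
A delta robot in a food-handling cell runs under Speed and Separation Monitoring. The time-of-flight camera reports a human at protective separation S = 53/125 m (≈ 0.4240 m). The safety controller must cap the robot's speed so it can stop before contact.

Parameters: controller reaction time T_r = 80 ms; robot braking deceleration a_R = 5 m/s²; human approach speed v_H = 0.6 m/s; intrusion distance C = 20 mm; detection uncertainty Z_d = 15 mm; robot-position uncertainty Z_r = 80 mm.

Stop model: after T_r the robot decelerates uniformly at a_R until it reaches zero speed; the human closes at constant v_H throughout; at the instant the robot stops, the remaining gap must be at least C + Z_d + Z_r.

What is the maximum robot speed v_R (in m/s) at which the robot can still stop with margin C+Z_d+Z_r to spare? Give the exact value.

v_R_max = 9/10 m/s = 0.9000 m/s

quadratic (1/10)·v² + (1/5)·v + (-261/1000) = 0
  disc = (1/5)² − 4·(1/10)·(-261/1000) = 361/2500 ; √disc = 19/50
  v_R = (−(1/5) + 19/50) / (2·(1/10)) = 9/10 m/s
check:
braking lasts T_s = (9/10)/5 = 0.1800 s
robot covers v_R·T_r = 0.9000·0.0800 = 0.0720 m before braking
robot under decel: 0.9000²/(2·5.0000) = 0.0810 m
person approaches 0.6000·(0.0800+0.1800) = 0.1560 m
residual clearance needed = 0.0200+0.0150+0.0800 = 0.1150 m
sum ≈ 0.0720+0.0810+0.1560+0.1150 ≈ 0.4240 m = S ✓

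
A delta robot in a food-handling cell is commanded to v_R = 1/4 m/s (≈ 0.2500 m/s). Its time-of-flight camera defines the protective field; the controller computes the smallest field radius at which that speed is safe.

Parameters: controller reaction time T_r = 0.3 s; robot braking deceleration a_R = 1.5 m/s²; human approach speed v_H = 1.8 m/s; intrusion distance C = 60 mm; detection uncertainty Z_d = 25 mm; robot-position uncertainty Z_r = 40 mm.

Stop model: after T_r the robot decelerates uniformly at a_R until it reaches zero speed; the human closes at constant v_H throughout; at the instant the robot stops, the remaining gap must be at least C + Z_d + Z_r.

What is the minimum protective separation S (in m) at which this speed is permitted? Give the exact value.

T_s = v_R/a_R = (1/4)/(3/2) = 0.1667 s
robot in T_r: 0.2500·0.3000 = 0.0750 m
braking distance = 0.2500²/(2·1.5000) = 0.0208 m
human over T_r+T_s: 1.8000·(0.3000+0.1667) = 0.8400 m
residual clearance needed = 0.0600+0.0250+0.0400 = 0.1250 m
S_min ≈ 0.0750+0.0208+0.8400+0.1250  ⇒  S_min = 1273/1200 m

S_min = 1273/1200 m = 1.0608 m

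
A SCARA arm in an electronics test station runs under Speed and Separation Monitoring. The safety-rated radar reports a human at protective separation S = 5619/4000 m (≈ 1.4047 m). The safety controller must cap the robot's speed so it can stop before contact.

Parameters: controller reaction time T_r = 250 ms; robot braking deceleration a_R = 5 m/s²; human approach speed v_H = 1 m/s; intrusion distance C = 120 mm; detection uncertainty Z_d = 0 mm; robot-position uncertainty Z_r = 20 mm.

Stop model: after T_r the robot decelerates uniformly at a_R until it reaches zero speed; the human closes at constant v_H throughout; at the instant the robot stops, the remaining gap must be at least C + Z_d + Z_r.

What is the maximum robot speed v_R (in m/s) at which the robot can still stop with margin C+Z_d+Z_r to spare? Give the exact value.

v_R_max = 33/20 m/s = 1.6500 m/s

quadratic (1/10)·v² + (9/20)·v + (-4059/4000) = 0
  disc = (9/20)² − 4·(1/10)·(-4059/4000) = 1521/2500 ; √disc = 39/50
  v_R = (−(9/20) + 39/50) / (2·(1/10)) = 33/20 m/s
check:
stop time T_s = (33/20)/5 = 0.3300 s
reaction-phase robot travel = 1.6500·0.2500 = 0.4125 m
braking distance = 1.6500²/(2·5.0000) = 0.2722 m
person approaches 1.0000·(0.2500+0.3300) = 0.5800 m
margins: 0.1200+0.0000+0.0200 = 0.1400 m
sum ≈ 0.4125+0.2722+0.5800+0.1400 ≈ 1.4047 m = S ✓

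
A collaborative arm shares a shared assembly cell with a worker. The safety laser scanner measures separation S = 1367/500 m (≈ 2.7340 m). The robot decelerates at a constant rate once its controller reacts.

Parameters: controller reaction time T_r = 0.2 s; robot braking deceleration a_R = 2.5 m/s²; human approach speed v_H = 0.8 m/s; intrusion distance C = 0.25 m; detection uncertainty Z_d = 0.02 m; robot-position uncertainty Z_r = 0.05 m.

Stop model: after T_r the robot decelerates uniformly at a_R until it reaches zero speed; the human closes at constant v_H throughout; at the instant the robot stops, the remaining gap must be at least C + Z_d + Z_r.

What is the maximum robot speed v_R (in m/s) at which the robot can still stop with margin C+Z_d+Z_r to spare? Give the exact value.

v_R_max = 23/10 m/s = 2.3000 m/s

collect terms ⇒ (1/5)·v_R² + (13/25)·v_R + (-1127/500) = 0
  disc = (13/25)² − 4·(1/5)·(-1127/500) = 1296/625 ; √disc = 36/25
  v_R = (−(13/25) + 36/25) / (2·(1/5)) = 23/10 m/s
check:
braking lasts T_s = (23/10)/(5/2) = 0.9200 s
reaction-phase robot travel = 2.3000·0.2000 = 0.4600 m
braking distance = 2.3000²/(2·2.5000) = 1.0580 m
human closes 0.8000·1.1200 = 0.8960 m
margins: 0.2500+0.0200+0.0500 = 0.3200 m
sum ≈ 0.4600+1.0580+0.8960+0.3200 ≈ 2.7340 m = S ✓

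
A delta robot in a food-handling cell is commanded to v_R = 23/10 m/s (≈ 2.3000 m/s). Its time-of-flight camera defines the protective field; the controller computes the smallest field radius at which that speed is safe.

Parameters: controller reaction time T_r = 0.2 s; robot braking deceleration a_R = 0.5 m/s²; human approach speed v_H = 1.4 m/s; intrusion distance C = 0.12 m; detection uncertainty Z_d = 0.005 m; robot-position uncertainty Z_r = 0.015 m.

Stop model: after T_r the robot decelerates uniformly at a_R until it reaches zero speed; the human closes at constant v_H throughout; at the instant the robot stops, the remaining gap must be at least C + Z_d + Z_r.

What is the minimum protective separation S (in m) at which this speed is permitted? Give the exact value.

stop time T_s = (23/10)/(1/2) = 4.6000 s
reaction-phase robot travel = 2.3000·0.2000 = 0.4600 m
braking distance = 2.3000²/(2·0.5000) = 5.2900 m
human over T_r+T_s: 1.4000·(0.2000+4.6000) = 6.7200 m
residual clearance needed = 0.1200+0.0050+0.0150 = 0.1400 m
S_min ≈ 0.4600+5.2900+6.7200+0.1400  ⇒  S_min = 1261/100 m

S_min = 1261/100 m = 12.6100 m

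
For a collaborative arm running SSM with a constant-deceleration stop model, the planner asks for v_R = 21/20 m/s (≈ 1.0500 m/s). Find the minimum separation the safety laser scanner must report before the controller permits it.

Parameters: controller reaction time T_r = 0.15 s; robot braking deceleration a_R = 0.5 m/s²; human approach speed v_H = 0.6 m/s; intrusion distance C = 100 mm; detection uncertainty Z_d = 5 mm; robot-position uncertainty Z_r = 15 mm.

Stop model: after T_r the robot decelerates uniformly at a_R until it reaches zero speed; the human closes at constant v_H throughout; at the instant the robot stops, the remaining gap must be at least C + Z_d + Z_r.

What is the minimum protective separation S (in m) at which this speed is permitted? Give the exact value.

braking lasts T_s = (21/20)/(1/2) = 2.1000 s
robot covers v_R·T_r = 1.0500·0.1500 = 0.1575 m before braking
braking distance = 1.0500²/(2·0.5000) = 1.1025 m
human closes 0.6000·2.2500 = 1.3500 m
C+Z_d+Z_r = 0.1000+0.0050+0.0150 = 0.1200 m
S_min ≈ 0.1575+1.1025+1.3500+0.1200  ⇒  S_min = 273/100 m

S_min = 273/100 m = 2.7300 m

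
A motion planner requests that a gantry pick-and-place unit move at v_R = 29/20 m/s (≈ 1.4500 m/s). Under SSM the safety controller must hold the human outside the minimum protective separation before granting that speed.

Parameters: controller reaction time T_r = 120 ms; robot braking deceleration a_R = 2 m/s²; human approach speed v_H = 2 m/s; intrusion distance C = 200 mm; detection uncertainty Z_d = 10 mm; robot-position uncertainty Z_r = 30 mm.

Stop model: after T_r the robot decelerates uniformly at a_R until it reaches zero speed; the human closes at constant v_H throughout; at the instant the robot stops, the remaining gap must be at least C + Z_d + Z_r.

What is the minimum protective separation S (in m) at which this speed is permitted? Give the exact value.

braking lasts T_s = (29/20)/2 = 0.7250 s
robot in T_r: 1.4500·0.1200 = 0.1740 m
braking distance = 1.4500²/(2·2.0000) = 0.5256 m
human closes 2.0000·0.8450 = 1.6900 m
margins: 0.2000+0.0100+0.0300 = 0.2400 m
S_min ≈ 0.1740+0.5256+1.6900+0.2400  ⇒  S_min = 21037/8000 m

S_min = 21037/8000 m = 2.6296 m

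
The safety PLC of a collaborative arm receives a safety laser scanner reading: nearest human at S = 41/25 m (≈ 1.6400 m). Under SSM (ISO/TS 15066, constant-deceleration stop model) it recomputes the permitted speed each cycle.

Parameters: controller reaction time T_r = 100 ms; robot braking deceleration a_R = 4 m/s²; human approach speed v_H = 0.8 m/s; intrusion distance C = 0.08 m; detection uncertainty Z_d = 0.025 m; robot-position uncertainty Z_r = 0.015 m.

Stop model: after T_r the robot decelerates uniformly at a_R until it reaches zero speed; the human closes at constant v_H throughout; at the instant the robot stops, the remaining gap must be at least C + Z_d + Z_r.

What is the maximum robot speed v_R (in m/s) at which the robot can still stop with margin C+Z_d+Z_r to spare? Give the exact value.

v_R_max = 12/5 m/s = 2.4000 m/s

collect terms ⇒ (1/8)·v_R² + (3/10)·v_R + (-36/25) = 0
  disc = (3/10)² − 4·(1/8)·(-36/25) = 81/100 ; √disc = 9/10
  v_R = (−(3/10) + 9/10) / (2·(1/8)) = 12/5 m/s
check:
stop time T_s = (12/5)/4 = 0.6000 s
robot in T_r: 2.4000·0.1000 = 0.2400 m
robot covers 2.4000·0.6000 − ½·4.0000·0.6000² = 0.7200 m while stopping
person approaches 0.8000·(0.1000+0.6000) = 0.5600 m
margins: 0.0800+0.0250+0.0150 = 0.1200 m
sum ≈ 0.2400+0.7200+0.5600+0.1200 ≈ 1.6400 m = S ✓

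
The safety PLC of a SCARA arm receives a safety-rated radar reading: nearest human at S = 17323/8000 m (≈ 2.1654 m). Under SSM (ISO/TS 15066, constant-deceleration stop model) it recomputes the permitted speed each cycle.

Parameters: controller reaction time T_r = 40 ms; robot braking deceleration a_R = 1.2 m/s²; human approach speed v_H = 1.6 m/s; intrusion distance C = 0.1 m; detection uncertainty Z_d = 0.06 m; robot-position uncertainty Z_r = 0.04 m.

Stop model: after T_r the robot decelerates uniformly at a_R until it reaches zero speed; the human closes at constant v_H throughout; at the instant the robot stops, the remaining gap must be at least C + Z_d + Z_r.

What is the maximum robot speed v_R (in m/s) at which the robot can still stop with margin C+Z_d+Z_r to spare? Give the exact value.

at the boundary: (5/12)·v² + (103/75)·v + (-15211/8000) = 0
  disc = (103/75)² − 4·(5/12)·(-15211/8000) = 1819801/360000 ; √disc = 1349/600
  v_R = (−(103/75) + 1349/600) / (2·(5/12)) = 21/20 m/s
check:
braking lasts T_s = (21/20)/(6/5) = 0.8750 s
robot covers v_R·T_r = 1.0500·0.0400 = 0.0420 m before braking
robot covers 1.0500·0.8750 − ½·1.2000·0.8750² = 0.4594 m while stopping
human closes 1.6000·0.9150 = 1.4640 m
C+Z_d+Z_r = 0.1000+0.0600+0.0400 = 0.2000 m
sum ≈ 0.0420+0.4594+1.4640+0.2000 ≈ 2.1654 m = S ✓

v_R_max = 21/20 m/s = 1.0500 m/s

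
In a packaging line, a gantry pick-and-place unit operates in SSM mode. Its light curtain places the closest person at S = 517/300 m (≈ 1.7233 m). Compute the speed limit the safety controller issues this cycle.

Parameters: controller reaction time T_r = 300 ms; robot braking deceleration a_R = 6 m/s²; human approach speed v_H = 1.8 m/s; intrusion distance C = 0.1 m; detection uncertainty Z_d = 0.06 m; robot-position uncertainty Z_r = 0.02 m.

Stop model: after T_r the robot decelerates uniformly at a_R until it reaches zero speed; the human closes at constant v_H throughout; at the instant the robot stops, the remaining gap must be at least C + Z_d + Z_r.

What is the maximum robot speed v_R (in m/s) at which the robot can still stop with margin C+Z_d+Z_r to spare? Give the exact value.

quadratic (1/12)·v² + (3/5)·v + (-301/300) = 0
  disc = (3/5)² − 4·(1/12)·(-301/300) = 25/36 ; √disc = 5/6
  v_R = (−(3/5) + 5/6) / (2·(1/12)) = 7/5 m/s
check:
T_s = v_R/a_R = (7/5)/6 = 0.2333 s
robot covers v_R·T_r = 1.4000·0.3000 = 0.4200 m before braking
robot under decel: 1.4000²/(2·6.0000) = 0.1633 m
human closes 1.8000·0.5333 = 0.9600 m
margins: 0.1000+0.0600+0.0200 = 0.1800 m
sum ≈ 0.4200+0.1633+0.9600+0.1800 ≈ 1.7233 m = S ✓

v_R_max = 7/5 m/s = 1.4000 m/s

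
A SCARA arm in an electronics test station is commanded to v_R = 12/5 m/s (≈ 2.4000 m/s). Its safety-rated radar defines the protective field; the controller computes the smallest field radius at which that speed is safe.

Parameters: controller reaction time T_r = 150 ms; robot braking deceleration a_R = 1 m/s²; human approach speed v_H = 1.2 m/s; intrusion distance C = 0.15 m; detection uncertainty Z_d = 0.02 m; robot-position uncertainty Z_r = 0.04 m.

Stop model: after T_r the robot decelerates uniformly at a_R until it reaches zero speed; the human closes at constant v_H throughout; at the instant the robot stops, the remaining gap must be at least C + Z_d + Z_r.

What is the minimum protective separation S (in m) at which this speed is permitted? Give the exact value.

stop time T_s = (12/5)/1 = 2.4000 s
reaction-phase robot travel = 2.4000·0.1500 = 0.3600 m
braking distance = 2.4000²/(2·1.0000) = 2.8800 m
human closes 1.2000·2.5500 = 3.0600 m
residual clearance needed = 0.1500+0.0200+0.0400 = 0.2100 m
S_min ≈ 0.3600+2.8800+3.0600+0.2100  ⇒  S_min = 651/100 m

S_min = 651/100 m = 6.5100 m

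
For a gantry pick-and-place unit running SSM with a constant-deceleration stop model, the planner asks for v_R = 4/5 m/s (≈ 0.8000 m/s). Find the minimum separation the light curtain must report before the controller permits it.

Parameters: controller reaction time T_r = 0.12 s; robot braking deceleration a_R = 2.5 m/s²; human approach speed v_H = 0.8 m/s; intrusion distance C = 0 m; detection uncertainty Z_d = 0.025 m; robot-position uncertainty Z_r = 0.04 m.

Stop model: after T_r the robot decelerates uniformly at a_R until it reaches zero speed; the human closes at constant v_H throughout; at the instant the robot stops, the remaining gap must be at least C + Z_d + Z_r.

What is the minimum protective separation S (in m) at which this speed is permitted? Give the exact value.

S_min = 641/1000 m = 0.6410 m

braking lasts T_s = (4/5)/(5/2) = 0.3200 s
robot covers v_R·T_r = 0.8000·0.1200 = 0.0960 m before braking
braking distance = 0.8000²/(2·2.5000) = 0.1280 m
person approaches 0.8000·(0.1200+0.3200) = 0.3520 m
C+Z_d+Z_r = 0.0000+0.0250+0.0400 = 0.0650 m
S_min ≈ 0.0960+0.1280+0.3520+0.0650  ⇒  S_min = 641/1000 m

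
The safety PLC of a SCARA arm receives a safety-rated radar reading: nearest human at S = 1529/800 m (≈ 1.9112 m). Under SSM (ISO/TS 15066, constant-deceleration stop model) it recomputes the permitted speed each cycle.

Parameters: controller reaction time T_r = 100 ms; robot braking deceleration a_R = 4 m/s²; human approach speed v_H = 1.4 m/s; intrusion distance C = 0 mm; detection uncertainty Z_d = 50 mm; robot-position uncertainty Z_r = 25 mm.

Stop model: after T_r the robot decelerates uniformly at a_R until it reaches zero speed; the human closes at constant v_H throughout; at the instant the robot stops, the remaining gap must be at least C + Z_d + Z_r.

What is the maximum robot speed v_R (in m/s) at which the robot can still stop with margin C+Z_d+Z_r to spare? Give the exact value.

quadratic (1/8)·v² + (9/20)·v + (-1357/800) = 0
  disc = (9/20)² − 4·(1/8)·(-1357/800) = 1681/1600 ; √disc = 41/40
  v_R = (−(9/20) + 41/40) / (2·(1/8)) = 23/10 m/s
check:
braking lasts T_s = (23/10)/4 = 0.5750 s
reaction-phase robot travel = 2.3000·0.1000 = 0.2300 m
robot covers 2.3000·0.5750 − ½·4.0000·0.5750² = 0.6613 m while stopping
human closes 1.4000·0.6750 = 0.9450 m
margins: 0.0000+0.0500+0.0250 = 0.0750 m
sum ≈ 0.2300+0.6613+0.9450+0.0750 ≈ 1.9112 m = S ✓

v_R_max = 23/10 m/s = 2.3000 m/s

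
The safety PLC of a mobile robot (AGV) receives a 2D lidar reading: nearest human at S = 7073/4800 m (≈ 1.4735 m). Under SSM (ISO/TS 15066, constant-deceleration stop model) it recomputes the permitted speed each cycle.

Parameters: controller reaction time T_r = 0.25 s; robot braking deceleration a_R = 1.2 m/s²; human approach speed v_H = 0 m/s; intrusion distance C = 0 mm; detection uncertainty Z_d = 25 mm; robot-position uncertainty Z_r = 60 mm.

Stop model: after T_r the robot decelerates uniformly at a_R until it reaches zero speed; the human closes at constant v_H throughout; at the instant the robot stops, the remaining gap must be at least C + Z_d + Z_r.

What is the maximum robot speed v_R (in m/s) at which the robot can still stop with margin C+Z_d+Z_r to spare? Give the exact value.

at the boundary: (5/12)·v² + (1/4)·v + (-1333/960) = 0
  disc = (1/4)² − 4·(5/12)·(-1333/960) = 1369/576 ; √disc = 37/24
  v_R = (−(1/4) + 37/24) / (2·(5/12)) = 31/20 m/s
check:
braking lasts T_s = (31/20)/(6/5) = 1.2917 s
reaction-phase robot travel = 1.5500·0.2500 = 0.3875 m
robot under decel: 1.5500²/(2·1.2000) = 1.0010 m
person approaches 0.0000·(0.2500+1.2917) = 0.0000 m
C+Z_d+Z_r = 0.0000+0.0250+0.0600 = 0.0850 m
sum ≈ 0.3875+1.0010+0.0000+0.0850 ≈ 1.4735 m = S ✓

v_R_max = 31/20 m/s = 1.5500 m/s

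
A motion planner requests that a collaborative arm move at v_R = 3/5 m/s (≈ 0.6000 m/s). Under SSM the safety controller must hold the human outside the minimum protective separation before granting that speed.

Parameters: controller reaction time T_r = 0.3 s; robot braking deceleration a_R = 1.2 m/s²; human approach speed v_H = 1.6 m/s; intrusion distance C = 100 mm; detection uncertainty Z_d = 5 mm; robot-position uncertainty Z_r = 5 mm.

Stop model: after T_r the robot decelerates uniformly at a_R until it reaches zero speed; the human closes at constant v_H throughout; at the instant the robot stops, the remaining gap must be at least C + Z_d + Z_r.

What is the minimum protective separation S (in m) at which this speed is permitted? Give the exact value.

S_min = 43/25 m = 1.7200 m

stop time T_s = (3/5)/(6/5) = 0.5000 s
robot in T_r: 0.6000·0.3000 = 0.1800 m
braking distance = 0.6000²/(2·1.2000) = 0.1500 m
human over T_r+T_s: 1.6000·(0.3000+0.5000) = 1.2800 m
residual clearance needed = 0.1000+0.0050+0.0050 = 0.1100 m
S_min ≈ 0.1800+0.1500+1.2800+0.1100  ⇒  S_min = 43/25 m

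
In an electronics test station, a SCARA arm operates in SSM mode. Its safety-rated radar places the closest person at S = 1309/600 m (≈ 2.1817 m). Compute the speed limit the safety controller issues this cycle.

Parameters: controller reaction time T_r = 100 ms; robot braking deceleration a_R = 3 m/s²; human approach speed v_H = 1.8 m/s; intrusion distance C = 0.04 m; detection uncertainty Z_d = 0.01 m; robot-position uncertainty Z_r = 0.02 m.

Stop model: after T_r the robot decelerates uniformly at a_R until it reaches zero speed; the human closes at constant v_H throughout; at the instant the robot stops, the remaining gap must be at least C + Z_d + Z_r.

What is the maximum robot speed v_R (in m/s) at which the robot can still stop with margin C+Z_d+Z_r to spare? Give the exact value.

at the boundary: (1/6)·v² + (7/10)·v + (-1159/600) = 0
  disc = (7/10)² − 4·(1/6)·(-1159/600) = 16/9 ; √disc = 4/3
  v_R = (−(7/10) + 4/3) / (2·(1/6)) = 19/10 m/s
check:
T_s = v_R/a_R = (19/10)/3 = 0.6333 s
robot in T_r: 1.9000·0.1000 = 0.1900 m
robot covers 1.9000·0.6333 − ½·3.0000·0.6333² = 0.6017 m while stopping
person approaches 1.8000·(0.1000+0.6333) = 1.3200 m
residual clearance needed = 0.0400+0.0100+0.0200 = 0.0700 m
sum ≈ 0.1900+0.6017+1.3200+0.0700 ≈ 2.1817 m = S ✓

v_R_max = 19/10 m/s = 1.9000 m/s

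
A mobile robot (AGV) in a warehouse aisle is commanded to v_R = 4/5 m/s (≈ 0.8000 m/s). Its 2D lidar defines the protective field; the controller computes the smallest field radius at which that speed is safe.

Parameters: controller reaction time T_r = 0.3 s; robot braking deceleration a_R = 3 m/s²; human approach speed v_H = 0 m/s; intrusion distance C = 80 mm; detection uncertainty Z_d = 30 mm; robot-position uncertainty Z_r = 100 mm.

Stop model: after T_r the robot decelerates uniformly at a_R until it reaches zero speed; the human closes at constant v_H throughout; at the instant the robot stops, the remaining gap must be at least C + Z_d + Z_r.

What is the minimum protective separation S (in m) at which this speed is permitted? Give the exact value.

braking lasts T_s = (4/5)/3 = 0.2667 s
robot covers v_R·T_r = 0.8000·0.3000 = 0.2400 m before braking
robot under decel: 0.8000²/(2·3.0000) = 0.1067 m
person approaches 0.0000·(0.3000+0.2667) = 0.0000 m
C+Z_d+Z_r = 0.0800+0.0300+0.1000 = 0.2100 m
S_min ≈ 0.2400+0.1067+0.0000+0.2100  ⇒  S_min = 167/300 m

S_min = 167/300 m = 0.5567 m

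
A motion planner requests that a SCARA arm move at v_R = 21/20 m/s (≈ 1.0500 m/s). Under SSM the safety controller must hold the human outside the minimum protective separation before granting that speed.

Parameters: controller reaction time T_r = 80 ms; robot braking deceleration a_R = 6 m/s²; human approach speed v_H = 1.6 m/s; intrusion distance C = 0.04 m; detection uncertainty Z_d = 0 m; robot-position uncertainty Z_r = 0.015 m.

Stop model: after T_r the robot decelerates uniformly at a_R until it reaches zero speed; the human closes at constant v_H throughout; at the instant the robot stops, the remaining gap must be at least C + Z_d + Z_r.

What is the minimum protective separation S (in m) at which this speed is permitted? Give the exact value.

S_min = 5111/8000 m = 0.6389 m

T_s = v_R/a_R = (21/20)/6 = 0.1750 s
reaction-phase robot travel = 1.0500·0.0800 = 0.0840 m
robot under decel: 1.0500²/(2·6.0000) = 0.0919 m
person approaches 1.6000·(0.0800+0.1750) = 0.4080 m
residual clearance needed = 0.0400+0.0000+0.0150 = 0.0550 m
S_min ≈ 0.0840+0.0919+0.4080+0.0550  ⇒  S_min = 5111/8000 m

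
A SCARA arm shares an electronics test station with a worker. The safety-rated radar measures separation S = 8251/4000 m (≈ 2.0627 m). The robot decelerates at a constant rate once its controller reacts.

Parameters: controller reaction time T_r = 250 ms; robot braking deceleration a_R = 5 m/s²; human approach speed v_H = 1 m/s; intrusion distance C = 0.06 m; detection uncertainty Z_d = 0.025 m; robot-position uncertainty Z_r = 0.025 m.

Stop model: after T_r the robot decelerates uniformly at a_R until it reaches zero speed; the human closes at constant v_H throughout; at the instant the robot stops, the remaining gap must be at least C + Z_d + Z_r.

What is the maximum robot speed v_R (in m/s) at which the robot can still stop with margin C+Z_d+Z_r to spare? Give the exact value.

v_R_max = 49/20 m/s = 2.4500 m/s

collect terms ⇒ (1/10)·v_R² + (9/20)·v_R + (-6811/4000) = 0
  disc = (9/20)² − 4·(1/10)·(-6811/4000) = 2209/2500 ; √disc = 47/50
  v_R = (−(9/20) + 47/50) / (2·(1/10)) = 49/20 m/s
check:
braking lasts T_s = (49/20)/5 = 0.4900 s
robot covers v_R·T_r = 2.4500·0.2500 = 0.6125 m before braking
braking distance = 2.4500²/(2·5.0000) = 0.6002 m
human over T_r+T_s: 1.0000·(0.2500+0.4900) = 0.7400 m
residual clearance needed = 0.0600+0.0250+0.0250 = 0.1100 m
sum ≈ 0.6125+0.6002+0.7400+0.1100 ≈ 2.0627 m = S ✓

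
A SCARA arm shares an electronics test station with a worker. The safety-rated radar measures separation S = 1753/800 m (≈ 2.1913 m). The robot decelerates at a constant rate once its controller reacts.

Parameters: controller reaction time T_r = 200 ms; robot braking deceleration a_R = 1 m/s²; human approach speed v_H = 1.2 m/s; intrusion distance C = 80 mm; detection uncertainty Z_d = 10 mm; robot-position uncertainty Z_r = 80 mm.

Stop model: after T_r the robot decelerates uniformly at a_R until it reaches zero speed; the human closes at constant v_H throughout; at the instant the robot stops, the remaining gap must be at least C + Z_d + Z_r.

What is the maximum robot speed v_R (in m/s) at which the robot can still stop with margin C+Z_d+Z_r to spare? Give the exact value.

v_R_max = 19/20 m/s = 0.9500 m/s

quadratic (1/2)·v² + (7/5)·v + (-57/32) = 0
  disc = (7/5)² − 4·(1/2)·(-57/32) = 2209/400 ; √disc = 47/20
  v_R = (−(7/5) + 47/20) / (2·(1/2)) = 19/20 m/s
check:
braking lasts T_s = (19/20)/1 = 0.9500 s
robot covers v_R·T_r = 0.9500·0.2000 = 0.1900 m before braking
braking distance = 0.9500²/(2·1.0000) = 0.4512 m
human closes 1.2000·1.1500 = 1.3800 m
residual clearance needed = 0.0800+0.0100+0.0800 = 0.1700 m
sum ≈ 0.1900+0.4512+1.3800+0.1700 ≈ 2.1913 m = S ✓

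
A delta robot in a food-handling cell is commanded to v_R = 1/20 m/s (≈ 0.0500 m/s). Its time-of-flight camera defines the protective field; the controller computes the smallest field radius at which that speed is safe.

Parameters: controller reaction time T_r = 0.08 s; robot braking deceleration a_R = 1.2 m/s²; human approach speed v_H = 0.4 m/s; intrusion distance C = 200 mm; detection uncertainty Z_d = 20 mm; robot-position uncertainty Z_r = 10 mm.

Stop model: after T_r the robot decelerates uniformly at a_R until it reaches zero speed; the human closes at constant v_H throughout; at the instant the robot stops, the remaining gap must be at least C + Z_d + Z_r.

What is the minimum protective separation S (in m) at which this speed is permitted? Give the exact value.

stop time T_s = (1/20)/(6/5) = 0.0417 s
reaction-phase robot travel = 0.0500·0.0800 = 0.0040 m
braking distance = 0.0500²/(2·1.2000) = 0.0010 m
human closes 0.4000·0.1217 = 0.0487 m
margins: 0.2000+0.0200+0.0100 = 0.2300 m
S_min ≈ 0.0040+0.0010+0.0487+0.2300  ⇒  S_min = 6809/24000 m

S_min = 6809/24000 m = 0.2837 m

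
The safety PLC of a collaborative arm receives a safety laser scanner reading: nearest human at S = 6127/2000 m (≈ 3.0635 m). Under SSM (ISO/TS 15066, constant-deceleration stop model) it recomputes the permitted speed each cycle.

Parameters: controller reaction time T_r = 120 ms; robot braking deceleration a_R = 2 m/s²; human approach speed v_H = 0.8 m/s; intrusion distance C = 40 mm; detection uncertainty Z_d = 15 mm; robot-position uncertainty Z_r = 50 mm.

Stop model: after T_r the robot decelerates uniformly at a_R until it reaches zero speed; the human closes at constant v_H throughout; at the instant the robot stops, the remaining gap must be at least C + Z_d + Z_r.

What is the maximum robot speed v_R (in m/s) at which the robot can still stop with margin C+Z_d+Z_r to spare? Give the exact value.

v_R_max = 5/2 m/s = 2.5000 m/s

quadratic (1/4)·v² + (13/25)·v + (-229/80) = 0
  disc = (13/25)² − 4·(1/4)·(-229/80) = 31329/10000 ; √disc = 177/100
  v_R = (−(13/25) + 177/100) / (2·(1/4)) = 5/2 m/s
check:
stop time T_s = (5/2)/2 = 1.2500 s
robot covers v_R·T_r = 2.5000·0.1200 = 0.3000 m before braking
robot covers 2.5000·1.2500 − ½·2.0000·1.2500² = 1.5625 m while stopping
human over T_r+T_s: 0.8000·(0.1200+1.2500) = 1.0960 m
margins: 0.0400+0.0150+0.0500 = 0.1050 m
sum ≈ 0.3000+1.5625+1.0960+0.1050 ≈ 3.0635 m = S ✓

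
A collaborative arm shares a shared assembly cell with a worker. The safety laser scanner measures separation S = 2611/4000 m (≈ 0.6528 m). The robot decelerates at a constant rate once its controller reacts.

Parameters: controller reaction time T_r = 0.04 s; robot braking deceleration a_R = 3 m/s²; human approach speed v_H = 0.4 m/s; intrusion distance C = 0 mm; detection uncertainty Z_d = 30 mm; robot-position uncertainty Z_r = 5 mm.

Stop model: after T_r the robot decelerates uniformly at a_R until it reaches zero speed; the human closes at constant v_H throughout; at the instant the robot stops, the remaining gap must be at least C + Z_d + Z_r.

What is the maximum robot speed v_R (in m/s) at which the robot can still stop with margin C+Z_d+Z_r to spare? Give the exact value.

v_R_max = 29/20 m/s = 1.4500 m/s

collect terms ⇒ (1/6)·v_R² + (13/75)·v_R + (-2407/4000) = 0
  disc = (13/75)² − 4·(1/6)·(-2407/4000) = 38809/90000 ; √disc = 197/300
  v_R = (−(13/75) + 197/300) / (2·(1/6)) = 29/20 m/s
check:
T_s = v_R/a_R = (29/20)/3 = 0.4833 s
robot covers v_R·T_r = 1.4500·0.0400 = 0.0580 m before braking
robot under decel: 1.4500²/(2·3.0000) = 0.3504 m
person approaches 0.4000·(0.0400+0.4833) = 0.2093 m
residual clearance needed = 0.0000+0.0300+0.0050 = 0.0350 m
sum ≈ 0.0580+0.3504+0.2093+0.0350 ≈ 0.6528 m = S ✓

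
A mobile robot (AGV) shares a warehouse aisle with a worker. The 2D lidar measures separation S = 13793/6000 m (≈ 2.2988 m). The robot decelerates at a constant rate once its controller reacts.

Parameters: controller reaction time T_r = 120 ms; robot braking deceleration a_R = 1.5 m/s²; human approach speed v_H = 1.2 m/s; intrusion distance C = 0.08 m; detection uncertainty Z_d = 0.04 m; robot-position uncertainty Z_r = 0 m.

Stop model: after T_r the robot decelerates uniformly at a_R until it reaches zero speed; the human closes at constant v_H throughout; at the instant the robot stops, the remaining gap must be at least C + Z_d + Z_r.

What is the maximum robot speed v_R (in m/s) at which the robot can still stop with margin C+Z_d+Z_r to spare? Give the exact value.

quadratic (1/3)·v² + (23/25)·v + (-12209/6000) = 0
  disc = (23/25)² − 4·(1/3)·(-12209/6000) = 80089/22500 ; √disc = 283/150
  v_R = (−(23/25) + 283/150) / (2·(1/3)) = 29/20 m/s
check:
braking lasts T_s = (29/20)/(3/2) = 0.9667 s
robot in T_r: 1.4500·0.1200 = 0.1740 m
braking distance = 1.4500²/(2·1.5000) = 0.7008 m
human closes 1.2000·1.0867 = 1.3040 m
C+Z_d+Z_r = 0.0800+0.0400+0.0000 = 0.1200 m
sum ≈ 0.1740+0.7008+1.3040+0.1200 ≈ 2.2988 m = S ✓

v_R_max = 29/20 m/s = 1.4500 m/s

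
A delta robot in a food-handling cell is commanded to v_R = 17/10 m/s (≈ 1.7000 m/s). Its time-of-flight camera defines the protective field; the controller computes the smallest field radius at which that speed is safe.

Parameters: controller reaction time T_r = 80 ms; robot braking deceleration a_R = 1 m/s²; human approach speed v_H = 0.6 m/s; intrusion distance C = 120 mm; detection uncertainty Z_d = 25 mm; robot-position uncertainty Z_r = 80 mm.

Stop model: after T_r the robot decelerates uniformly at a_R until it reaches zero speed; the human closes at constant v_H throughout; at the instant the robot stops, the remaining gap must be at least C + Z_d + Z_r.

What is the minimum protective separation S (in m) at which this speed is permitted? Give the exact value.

S_min = 1437/500 m = 2.8740 m

braking lasts T_s = (17/10)/1 = 1.7000 s
robot covers v_R·T_r = 1.7000·0.0800 = 0.1360 m before braking
robot covers 1.7000·1.7000 − ½·1.0000·1.7000² = 1.4450 m while stopping
human over T_r+T_s: 0.6000·(0.0800+1.7000) = 1.0680 m
margins: 0.1200+0.0250+0.0800 = 0.2250 m
S_min ≈ 0.1360+1.4450+1.0680+0.2250  ⇒  S_min = 1437/500 m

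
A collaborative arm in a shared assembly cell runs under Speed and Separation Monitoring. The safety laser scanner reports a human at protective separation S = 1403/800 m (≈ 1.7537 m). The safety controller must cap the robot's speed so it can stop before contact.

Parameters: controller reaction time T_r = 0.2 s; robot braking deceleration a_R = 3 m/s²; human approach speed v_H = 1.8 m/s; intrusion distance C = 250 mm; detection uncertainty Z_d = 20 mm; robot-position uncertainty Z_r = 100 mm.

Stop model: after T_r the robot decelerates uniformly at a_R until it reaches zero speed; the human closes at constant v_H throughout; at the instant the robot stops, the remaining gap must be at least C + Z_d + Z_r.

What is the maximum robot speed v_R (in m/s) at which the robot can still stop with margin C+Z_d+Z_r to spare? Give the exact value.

collect terms ⇒ (1/6)·v_R² + (4/5)·v_R + (-819/800) = 0
  disc = (4/5)² − 4·(1/6)·(-819/800) = 529/400 ; √disc = 23/20
  v_R = (−(4/5) + 23/20) / (2·(1/6)) = 21/20 m/s
check:
stop time T_s = (21/20)/3 = 0.3500 s
robot in T_r: 1.0500·0.2000 = 0.2100 m
robot under decel: 1.0500²/(2·3.0000) = 0.1837 m
person approaches 1.8000·(0.2000+0.3500) = 0.9900 m
residual clearance needed = 0.2500+0.0200+0.1000 = 0.3700 m
sum ≈ 0.2100+0.1837+0.9900+0.3700 ≈ 1.7537 m = S ✓

v_R_max = 21/20 m/s = 1.0500 m/s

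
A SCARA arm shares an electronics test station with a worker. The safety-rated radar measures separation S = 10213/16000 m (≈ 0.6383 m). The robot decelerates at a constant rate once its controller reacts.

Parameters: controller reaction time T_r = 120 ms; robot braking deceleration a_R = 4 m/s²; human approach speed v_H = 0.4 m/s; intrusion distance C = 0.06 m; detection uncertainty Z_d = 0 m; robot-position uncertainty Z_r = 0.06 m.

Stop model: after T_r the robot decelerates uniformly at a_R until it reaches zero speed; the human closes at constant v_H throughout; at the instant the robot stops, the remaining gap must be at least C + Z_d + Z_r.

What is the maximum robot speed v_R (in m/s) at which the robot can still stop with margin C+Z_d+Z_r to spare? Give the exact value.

collect terms ⇒ (1/8)·v_R² + (11/50)·v_R + (-301/640) = 0
  disc = (11/50)² − 4·(1/8)·(-301/640) = 45369/160000 ; √disc = 213/400
  v_R = (−(11/50) + 213/400) / (2·(1/8)) = 5/4 m/s
check:
T_s = v_R/a_R = (5/4)/4 = 0.3125 s
robot covers v_R·T_r = 1.2500·0.1200 = 0.1500 m before braking
robot covers 1.2500·0.3125 − ½·4.0000·0.3125² = 0.1953 m while stopping
human closes 0.4000·0.4325 = 0.1730 m
C+Z_d+Z_r = 0.0600+0.0000+0.0600 = 0.1200 m
sum ≈ 0.1500+0.1953+0.1730+0.1200 ≈ 0.6383 m = S ✓

v_R_max = 5/4 m/s = 1.2500 m/s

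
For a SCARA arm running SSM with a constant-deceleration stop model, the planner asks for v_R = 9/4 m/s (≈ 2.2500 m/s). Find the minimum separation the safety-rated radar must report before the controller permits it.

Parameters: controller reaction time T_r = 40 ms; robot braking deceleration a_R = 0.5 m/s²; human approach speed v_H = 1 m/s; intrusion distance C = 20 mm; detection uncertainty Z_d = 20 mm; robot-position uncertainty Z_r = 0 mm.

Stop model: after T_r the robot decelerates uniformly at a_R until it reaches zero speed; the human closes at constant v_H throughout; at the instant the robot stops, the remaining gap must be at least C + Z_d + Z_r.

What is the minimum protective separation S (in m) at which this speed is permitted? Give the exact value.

S_min = 3893/400 m = 9.7325 m

stop time T_s = (9/4)/(1/2) = 4.5000 s
robot covers v_R·T_r = 2.2500·0.0400 = 0.0900 m before braking
robot under decel: 2.2500²/(2·0.5000) = 5.0625 m
human over T_r+T_s: 1.0000·(0.0400+4.5000) = 4.5400 m
C+Z_d+Z_r = 0.0200+0.0200+0.0000 = 0.0400 m
S_min ≈ 0.0900+5.0625+4.5400+0.0400  ⇒  S_min = 3893/400 m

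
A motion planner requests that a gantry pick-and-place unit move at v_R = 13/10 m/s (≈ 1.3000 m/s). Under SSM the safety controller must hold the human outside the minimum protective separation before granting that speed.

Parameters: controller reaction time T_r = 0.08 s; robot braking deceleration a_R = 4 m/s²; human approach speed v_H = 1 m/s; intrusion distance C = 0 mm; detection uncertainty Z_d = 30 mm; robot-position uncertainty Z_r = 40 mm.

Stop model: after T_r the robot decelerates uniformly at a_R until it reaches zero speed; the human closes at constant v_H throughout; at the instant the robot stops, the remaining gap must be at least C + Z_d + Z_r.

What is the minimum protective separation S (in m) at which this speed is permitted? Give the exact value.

braking lasts T_s = (13/10)/4 = 0.3250 s
reaction-phase robot travel = 1.3000·0.0800 = 0.1040 m
braking distance = 1.3000²/(2·4.0000) = 0.2112 m
human over T_r+T_s: 1.0000·(0.0800+0.3250) = 0.4050 m
residual clearance needed = 0.0000+0.0300+0.0400 = 0.0700 m
S_min ≈ 0.1040+0.2112+0.4050+0.0700  ⇒  S_min = 3161/4000 m

S_min = 3161/4000 m = 0.7903 m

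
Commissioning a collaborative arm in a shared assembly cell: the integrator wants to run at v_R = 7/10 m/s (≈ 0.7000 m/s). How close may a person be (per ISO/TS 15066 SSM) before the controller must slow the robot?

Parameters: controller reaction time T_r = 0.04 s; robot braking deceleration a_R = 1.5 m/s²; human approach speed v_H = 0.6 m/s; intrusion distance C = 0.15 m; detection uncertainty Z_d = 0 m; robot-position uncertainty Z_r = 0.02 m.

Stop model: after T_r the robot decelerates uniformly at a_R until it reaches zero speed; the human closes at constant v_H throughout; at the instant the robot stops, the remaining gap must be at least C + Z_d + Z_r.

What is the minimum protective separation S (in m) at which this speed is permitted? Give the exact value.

stop time T_s = (7/10)/(3/2) = 0.4667 s
robot in T_r: 0.7000·0.0400 = 0.0280 m
braking distance = 0.7000²/(2·1.5000) = 0.1633 m
human over T_r+T_s: 0.6000·(0.0400+0.4667) = 0.3040 m
C+Z_d+Z_r = 0.1500+0.0000+0.0200 = 0.1700 m
S_min ≈ 0.0280+0.1633+0.3040+0.1700  ⇒  S_min = 499/750 m

S_min = 499/750 m = 0.6653 m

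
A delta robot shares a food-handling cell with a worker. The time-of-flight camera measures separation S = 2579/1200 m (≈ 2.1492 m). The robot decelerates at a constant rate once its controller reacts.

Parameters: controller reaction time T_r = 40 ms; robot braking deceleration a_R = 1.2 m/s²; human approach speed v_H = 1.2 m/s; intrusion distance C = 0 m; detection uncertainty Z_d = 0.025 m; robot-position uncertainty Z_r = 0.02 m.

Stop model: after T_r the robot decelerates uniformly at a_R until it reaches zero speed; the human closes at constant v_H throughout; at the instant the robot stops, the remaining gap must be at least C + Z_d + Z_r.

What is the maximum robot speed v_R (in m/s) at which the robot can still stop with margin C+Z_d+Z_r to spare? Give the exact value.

v_R_max = 13/10 m/s = 1.3000 m/s

at the boundary: (5/12)·v² + (26/25)·v + (-12337/6000) = 0
  disc = (26/25)² − 4·(5/12)·(-12337/6000) = 405769/90000 ; √disc = 637/300
  v_R = (−(26/25) + 637/300) / (2·(5/12)) = 13/10 m/s
check:
stop time T_s = (13/10)/(6/5) = 1.0833 s
robot covers v_R·T_r = 1.3000·0.0400 = 0.0520 m before braking
robot under decel: 1.3000²/(2·1.2000) = 0.7042 m
human closes 1.2000·1.1233 = 1.3480 m
residual clearance needed = 0.0000+0.0250+0.0200 = 0.0450 m
sum ≈ 0.0520+0.7042+1.3480+0.0450 ≈ 2.1492 m = S ✓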